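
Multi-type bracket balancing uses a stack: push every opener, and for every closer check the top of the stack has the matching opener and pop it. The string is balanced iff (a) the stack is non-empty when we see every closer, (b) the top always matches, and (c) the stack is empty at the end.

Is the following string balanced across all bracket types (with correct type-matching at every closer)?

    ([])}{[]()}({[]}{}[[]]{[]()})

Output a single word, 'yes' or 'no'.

pos 0: push '('; stack = (
pos 1: push '['; stack = ([
pos 2: ']' matches '['; pop; stack = (
pos 3: ')' matches '('; pop; stack = (empty)
pos 4: saw closer '}' but stack is empty → INVALID
Verdict: unmatched closer '}' at position 4 → no

Answer: no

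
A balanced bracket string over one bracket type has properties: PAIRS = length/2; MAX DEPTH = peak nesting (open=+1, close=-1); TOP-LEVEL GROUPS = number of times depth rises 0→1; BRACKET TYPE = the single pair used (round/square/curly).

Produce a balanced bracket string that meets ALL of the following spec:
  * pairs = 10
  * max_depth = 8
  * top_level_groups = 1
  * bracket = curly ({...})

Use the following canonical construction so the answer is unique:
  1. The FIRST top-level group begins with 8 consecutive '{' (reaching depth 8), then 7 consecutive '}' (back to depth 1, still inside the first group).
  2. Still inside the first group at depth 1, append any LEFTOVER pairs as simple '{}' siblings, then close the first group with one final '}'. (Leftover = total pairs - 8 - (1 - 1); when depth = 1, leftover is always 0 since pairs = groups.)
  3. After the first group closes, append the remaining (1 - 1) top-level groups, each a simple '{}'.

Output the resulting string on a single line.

Spec: pairs=10 depth=8 groups=1
Leftover pairs = 10 - 8 - (1-1) = 2
First group: deep chain of depth 8 + 2 sibling pairs
Remaining 0 groups: simple '{}' each

Answer: {{{{{{{{}}}}}}}{}{}}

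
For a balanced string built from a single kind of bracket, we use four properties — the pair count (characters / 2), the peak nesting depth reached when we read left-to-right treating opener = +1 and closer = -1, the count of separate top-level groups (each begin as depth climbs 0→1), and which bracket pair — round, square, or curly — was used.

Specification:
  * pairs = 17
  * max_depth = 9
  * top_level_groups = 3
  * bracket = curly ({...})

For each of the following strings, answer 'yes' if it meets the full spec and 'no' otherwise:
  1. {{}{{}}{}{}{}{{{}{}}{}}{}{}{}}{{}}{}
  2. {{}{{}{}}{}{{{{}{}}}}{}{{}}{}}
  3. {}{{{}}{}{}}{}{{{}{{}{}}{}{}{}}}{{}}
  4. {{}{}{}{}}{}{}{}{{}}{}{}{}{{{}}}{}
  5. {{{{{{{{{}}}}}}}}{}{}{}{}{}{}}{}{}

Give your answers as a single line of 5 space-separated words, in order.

Answer: no no no no yes

Derivation:
String 1 '{{}{{}}{}{}{}{{{}{}}{}}{}{}{}}{{}}{}': depth seq [1 2 1 2 3 2 1 2 1 2 1 2 1 2 3 4 3 4 3 2 3 2 1 2 1 2 1 2 1 0 1 2 1 0 1 0]
  -> pairs=18 depth=4 groups=3 -> no
String 2 '{{}{{}{}}{}{{{{}{}}}}{}{{}}{}}': depth seq [1 2 1 2 3 2 3 2 1 2 1 2 3 4 5 4 5 4 3 2 1 2 1 2 3 2 1 2 1 0]
  -> pairs=15 depth=5 groups=1 -> no
String 3 '{}{{{}}{}{}}{}{{{}{{}{}}{}{}{}}}{{}}': depth seq [1 0 1 2 3 2 1 2 1 2 1 0 1 0 1 2 3 2 3 4 3 4 3 2 3 2 3 2 3 2 1 0 1 2 1 0]
  -> pairs=18 depth=4 groups=5 -> no
String 4 '{{}{}{}{}}{}{}{}{{}}{}{}{}{{{}}}{}': depth seq [1 2 1 2 1 2 1 2 1 0 1 0 1 0 1 0 1 2 1 0 1 0 1 0 1 0 1 2 3 2 1 0 1 0]
  -> pairs=17 depth=3 groups=10 -> no
String 5 '{{{{{{{{{}}}}}}}}{}{}{}{}{}{}}{}{}': depth seq [1 2 3 4 5 6 7 8 9 8 7 6 5 4 3 2 1 2 1 2 1 2 1 2 1 2 1 2 1 0 1 0 1 0]
  -> pairs=17 depth=9 groups=3 -> yes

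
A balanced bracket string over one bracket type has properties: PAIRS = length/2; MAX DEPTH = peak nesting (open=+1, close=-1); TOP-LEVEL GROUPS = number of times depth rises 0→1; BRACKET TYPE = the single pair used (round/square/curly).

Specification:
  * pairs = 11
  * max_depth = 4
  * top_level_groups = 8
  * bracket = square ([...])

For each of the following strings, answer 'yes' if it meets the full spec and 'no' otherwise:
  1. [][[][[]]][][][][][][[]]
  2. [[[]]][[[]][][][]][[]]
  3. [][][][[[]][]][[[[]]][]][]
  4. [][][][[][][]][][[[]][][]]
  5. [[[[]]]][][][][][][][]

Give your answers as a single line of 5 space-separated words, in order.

String 1 '[][[][[]]][][][][][][[]]': depth seq [1 0 1 2 1 2 3 2 1 0 1 0 1 0 1 0 1 0 1 0 1 2 1 0]
  -> pairs=12 depth=3 groups=8 -> no
String 2 '[[[]]][[[]][][][]][[]]': depth seq [1 2 3 2 1 0 1 2 3 2 1 2 1 2 1 2 1 0 1 2 1 0]
  -> pairs=11 depth=3 groups=3 -> no
String 3 '[][][][[[]][]][[[[]]][]][]': depth seq [1 0 1 0 1 0 1 2 3 2 1 2 1 0 1 2 3 4 3 2 1 2 1 0 1 0]
  -> pairs=13 depth=4 groups=6 -> no
String 4 '[][][][[][][]][][[[]][][]]': depth seq [1 0 1 0 1 0 1 2 1 2 1 2 1 0 1 0 1 2 3 2 1 2 1 2 1 0]
  -> pairs=13 depth=3 groups=6 -> no
String 5 '[[[[]]]][][][][][][][]': depth seq [1 2 3 4 3 2 1 0 1 0 1 0 1 0 1 0 1 0 1 0 1 0]
  -> pairs=11 depth=4 groups=8 -> yes

Answer: no no no no yes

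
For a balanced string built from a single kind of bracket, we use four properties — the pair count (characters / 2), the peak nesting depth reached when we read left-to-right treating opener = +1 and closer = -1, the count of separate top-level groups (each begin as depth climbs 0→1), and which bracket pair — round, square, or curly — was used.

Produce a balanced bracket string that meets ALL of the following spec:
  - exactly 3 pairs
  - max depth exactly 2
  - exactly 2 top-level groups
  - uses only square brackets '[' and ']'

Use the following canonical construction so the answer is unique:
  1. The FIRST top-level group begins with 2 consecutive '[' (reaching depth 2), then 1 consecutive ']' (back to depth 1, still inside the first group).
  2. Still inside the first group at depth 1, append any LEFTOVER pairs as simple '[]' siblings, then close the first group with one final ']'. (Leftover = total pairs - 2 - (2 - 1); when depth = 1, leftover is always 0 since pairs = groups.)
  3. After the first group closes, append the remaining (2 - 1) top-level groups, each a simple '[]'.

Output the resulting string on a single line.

Spec: pairs=3 depth=2 groups=2
Leftover pairs = 3 - 2 - (2-1) = 0
First group: deep chain of depth 2 + 0 sibling pairs
Remaining 1 groups: simple '[]' each

Answer: [[]][]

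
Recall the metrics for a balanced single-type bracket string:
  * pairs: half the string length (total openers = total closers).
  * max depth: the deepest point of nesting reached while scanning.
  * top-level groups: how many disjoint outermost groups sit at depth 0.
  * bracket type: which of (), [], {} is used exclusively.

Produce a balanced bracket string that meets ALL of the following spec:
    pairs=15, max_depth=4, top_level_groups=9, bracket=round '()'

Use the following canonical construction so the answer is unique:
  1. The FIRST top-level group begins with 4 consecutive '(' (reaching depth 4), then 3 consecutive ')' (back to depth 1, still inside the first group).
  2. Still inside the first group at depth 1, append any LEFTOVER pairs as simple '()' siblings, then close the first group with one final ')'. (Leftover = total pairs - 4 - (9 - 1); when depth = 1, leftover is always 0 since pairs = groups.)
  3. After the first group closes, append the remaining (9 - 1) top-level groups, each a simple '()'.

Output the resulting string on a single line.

Answer: (((()))()()())()()()()()()()()

Derivation:
Spec: pairs=15 depth=4 groups=9
Leftover pairs = 15 - 4 - (9-1) = 3
First group: deep chain of depth 4 + 3 sibling pairs
Remaining 8 groups: simple '()' each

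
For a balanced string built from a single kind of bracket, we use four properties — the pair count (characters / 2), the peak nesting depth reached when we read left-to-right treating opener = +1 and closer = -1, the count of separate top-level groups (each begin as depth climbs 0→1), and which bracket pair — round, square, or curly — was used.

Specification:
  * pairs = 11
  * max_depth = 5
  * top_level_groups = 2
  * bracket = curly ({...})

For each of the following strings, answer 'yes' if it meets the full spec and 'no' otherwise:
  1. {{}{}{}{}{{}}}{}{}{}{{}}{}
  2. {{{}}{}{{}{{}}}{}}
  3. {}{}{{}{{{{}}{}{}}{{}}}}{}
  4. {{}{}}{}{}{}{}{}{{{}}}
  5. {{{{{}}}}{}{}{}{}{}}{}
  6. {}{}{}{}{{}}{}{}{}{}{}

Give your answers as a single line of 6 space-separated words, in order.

Answer: no no no no yes no

Derivation:
String 1 '{{}{}{}{}{{}}}{}{}{}{{}}{}': depth seq [1 2 1 2 1 2 1 2 1 2 3 2 1 0 1 0 1 0 1 0 1 2 1 0 1 0]
  -> pairs=13 depth=3 groups=6 -> no
String 2 '{{{}}{}{{}{{}}}{}}': depth seq [1 2 3 2 1 2 1 2 3 2 3 4 3 2 1 2 1 0]
  -> pairs=9 depth=4 groups=1 -> no
String 3 '{}{}{{}{{{{}}{}{}}{{}}}}{}': depth seq [1 0 1 0 1 2 1 2 3 4 5 4 3 4 3 4 3 2 3 4 3 2 1 0 1 0]
  -> pairs=13 depth=5 groups=4 -> no
String 4 '{{}{}}{}{}{}{}{}{{{}}}': depth seq [1 2 1 2 1 0 1 0 1 0 1 0 1 0 1 0 1 2 3 2 1 0]
  -> pairs=11 depth=3 groups=7 -> no
String 5 '{{{{{}}}}{}{}{}{}{}}{}': depth seq [1 2 3 4 5 4 3 2 1 2 1 2 1 2 1 2 1 2 1 0 1 0]
  -> pairs=11 depth=5 groups=2 -> yes
String 6 '{}{}{}{}{{}}{}{}{}{}{}': depth seq [1 0 1 0 1 0 1 0 1 2 1 0 1 0 1 0 1 0 1 0 1 0]
  -> pairs=11 depth=2 groups=10 -> no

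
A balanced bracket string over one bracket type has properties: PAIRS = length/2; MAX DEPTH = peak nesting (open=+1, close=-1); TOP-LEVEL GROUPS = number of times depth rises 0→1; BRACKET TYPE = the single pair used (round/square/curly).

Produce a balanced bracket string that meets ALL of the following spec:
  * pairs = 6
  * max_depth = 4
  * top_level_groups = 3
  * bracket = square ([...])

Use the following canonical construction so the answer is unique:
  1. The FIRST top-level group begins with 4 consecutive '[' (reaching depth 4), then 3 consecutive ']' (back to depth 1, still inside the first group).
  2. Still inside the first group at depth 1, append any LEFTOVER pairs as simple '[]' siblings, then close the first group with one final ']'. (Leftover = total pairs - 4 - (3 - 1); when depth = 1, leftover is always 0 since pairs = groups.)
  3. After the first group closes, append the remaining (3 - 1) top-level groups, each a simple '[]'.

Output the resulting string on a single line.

Answer: [[[[]]]][][]

Derivation:
Spec: pairs=6 depth=4 groups=3
Leftover pairs = 6 - 4 - (3-1) = 0
First group: deep chain of depth 4 + 0 sibling pairs
Remaining 2 groups: simple '[]' each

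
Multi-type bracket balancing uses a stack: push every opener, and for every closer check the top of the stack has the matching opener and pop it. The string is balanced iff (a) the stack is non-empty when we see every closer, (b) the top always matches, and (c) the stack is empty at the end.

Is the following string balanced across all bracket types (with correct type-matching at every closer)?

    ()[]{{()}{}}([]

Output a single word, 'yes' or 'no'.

Answer: no

Derivation:
pos 0: push '('; stack = (
pos 1: ')' matches '('; pop; stack = (empty)
pos 2: push '['; stack = [
pos 3: ']' matches '['; pop; stack = (empty)
pos 4: push '{'; stack = {
pos 5: push '{'; stack = {{
pos 6: push '('; stack = {{(
pos 7: ')' matches '('; pop; stack = {{
pos 8: '}' matches '{'; pop; stack = {
pos 9: push '{'; stack = {{
pos 10: '}' matches '{'; pop; stack = {
pos 11: '}' matches '{'; pop; stack = (empty)
pos 12: push '('; stack = (
pos 13: push '['; stack = ([
pos 14: ']' matches '['; pop; stack = (
end: stack still non-empty (() → INVALID
Verdict: unclosed openers at end: ( → no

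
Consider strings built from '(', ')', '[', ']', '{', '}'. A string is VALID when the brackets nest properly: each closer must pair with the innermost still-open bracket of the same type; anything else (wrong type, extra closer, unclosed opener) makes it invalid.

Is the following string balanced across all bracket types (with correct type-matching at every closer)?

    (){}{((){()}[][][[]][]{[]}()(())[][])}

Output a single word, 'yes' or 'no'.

Answer: yes

Derivation:
pos 0: push '('; stack = (
pos 1: ')' matches '('; pop; stack = (empty)
pos 2: push '{'; stack = {
pos 3: '}' matches '{'; pop; stack = (empty)
pos 4: push '{'; stack = {
pos 5: push '('; stack = {(
pos 6: push '('; stack = {((
pos 7: ')' matches '('; pop; stack = {(
pos 8: push '{'; stack = {({
pos 9: push '('; stack = {({(
pos 10: ')' matches '('; pop; stack = {({
pos 11: '}' matches '{'; pop; stack = {(
pos 12: push '['; stack = {([
pos 13: ']' matches '['; pop; stack = {(
pos 14: push '['; stack = {([
pos 15: ']' matches '['; pop; stack = {(
pos 16: push '['; stack = {([
pos 17: push '['; stack = {([[
pos 18: ']' matches '['; pop; stack = {([
pos 19: ']' matches '['; pop; stack = {(
pos 20: push '['; stack = {([
pos 21: ']' matches '['; pop; stack = {(
pos 22: push '{'; stack = {({
pos 23: push '['; stack = {({[
pos 24: ']' matches '['; pop; stack = {({
pos 25: '}' matches '{'; pop; stack = {(
pos 26: push '('; stack = {((
pos 27: ')' matches '('; pop; stack = {(
pos 28: push '('; stack = {((
pos 29: push '('; stack = {(((
pos 30: ')' matches '('; pop; stack = {((
pos 31: ')' matches '('; pop; stack = {(
pos 32: push '['; stack = {([
pos 33: ']' matches '['; pop; stack = {(
pos 34: push '['; stack = {([
pos 35: ']' matches '['; pop; stack = {(
pos 36: ')' matches '('; pop; stack = {
pos 37: '}' matches '{'; pop; stack = (empty)
end: stack empty → VALID
Verdict: properly nested → yes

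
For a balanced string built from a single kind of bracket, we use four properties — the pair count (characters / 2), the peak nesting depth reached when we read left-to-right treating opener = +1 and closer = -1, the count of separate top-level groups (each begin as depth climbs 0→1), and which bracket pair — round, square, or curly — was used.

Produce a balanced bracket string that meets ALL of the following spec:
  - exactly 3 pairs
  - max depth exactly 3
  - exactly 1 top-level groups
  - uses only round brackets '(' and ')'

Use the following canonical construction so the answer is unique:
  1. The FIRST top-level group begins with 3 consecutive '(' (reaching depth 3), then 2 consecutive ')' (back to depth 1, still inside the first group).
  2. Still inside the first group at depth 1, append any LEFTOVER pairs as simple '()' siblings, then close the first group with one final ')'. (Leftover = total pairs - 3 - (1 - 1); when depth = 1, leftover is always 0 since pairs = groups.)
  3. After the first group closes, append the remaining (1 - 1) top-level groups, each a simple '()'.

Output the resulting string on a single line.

Answer: ((()))

Derivation:
Spec: pairs=3 depth=3 groups=1
Leftover pairs = 3 - 3 - (1-1) = 0
First group: deep chain of depth 3 + 0 sibling pairs
Remaining 0 groups: simple '()' each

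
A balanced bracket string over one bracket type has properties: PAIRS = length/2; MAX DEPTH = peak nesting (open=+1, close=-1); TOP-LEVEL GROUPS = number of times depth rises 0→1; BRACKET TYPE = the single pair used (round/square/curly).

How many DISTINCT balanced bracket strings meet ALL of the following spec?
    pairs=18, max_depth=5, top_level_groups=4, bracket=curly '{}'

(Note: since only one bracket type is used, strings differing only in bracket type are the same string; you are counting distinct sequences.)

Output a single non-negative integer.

Answer: 18284112

Derivation:
Spec: pairs=18 depth=5 groups=4
Count(depth <= 5) = 30982330
Count(depth <= 4) = 12698218
Count(depth == 5) = 30982330 - 12698218 = 18284112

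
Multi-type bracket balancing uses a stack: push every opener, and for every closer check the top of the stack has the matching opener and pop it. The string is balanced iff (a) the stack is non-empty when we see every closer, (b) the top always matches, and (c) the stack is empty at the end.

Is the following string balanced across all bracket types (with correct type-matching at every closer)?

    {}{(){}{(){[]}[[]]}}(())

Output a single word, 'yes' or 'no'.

pos 0: push '{'; stack = {
pos 1: '}' matches '{'; pop; stack = (empty)
pos 2: push '{'; stack = {
pos 3: push '('; stack = {(
pos 4: ')' matches '('; pop; stack = {
pos 5: push '{'; stack = {{
pos 6: '}' matches '{'; pop; stack = {
pos 7: push '{'; stack = {{
pos 8: push '('; stack = {{(
pos 9: ')' matches '('; pop; stack = {{
pos 10: push '{'; stack = {{{
pos 11: push '['; stack = {{{[
pos 12: ']' matches '['; pop; stack = {{{
pos 13: '}' matches '{'; pop; stack = {{
pos 14: push '['; stack = {{[
pos 15: push '['; stack = {{[[
pos 16: ']' matches '['; pop; stack = {{[
pos 17: ']' matches '['; pop; stack = {{
pos 18: '}' matches '{'; pop; stack = {
pos 19: '}' matches '{'; pop; stack = (empty)
pos 20: push '('; stack = (
pos 21: push '('; stack = ((
pos 22: ')' matches '('; pop; stack = (
pos 23: ')' matches '('; pop; stack = (empty)
end: stack empty → VALID
Verdict: properly nested → yes

Answer: yes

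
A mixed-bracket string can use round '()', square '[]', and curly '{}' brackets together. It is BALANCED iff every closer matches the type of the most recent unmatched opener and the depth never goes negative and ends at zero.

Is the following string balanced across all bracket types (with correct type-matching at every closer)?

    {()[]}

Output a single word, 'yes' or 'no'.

pos 0: push '{'; stack = {
pos 1: push '('; stack = {(
pos 2: ')' matches '('; pop; stack = {
pos 3: push '['; stack = {[
pos 4: ']' matches '['; pop; stack = {
pos 5: '}' matches '{'; pop; stack = (empty)
end: stack empty → VALID
Verdict: properly nested → yes

Answer: yes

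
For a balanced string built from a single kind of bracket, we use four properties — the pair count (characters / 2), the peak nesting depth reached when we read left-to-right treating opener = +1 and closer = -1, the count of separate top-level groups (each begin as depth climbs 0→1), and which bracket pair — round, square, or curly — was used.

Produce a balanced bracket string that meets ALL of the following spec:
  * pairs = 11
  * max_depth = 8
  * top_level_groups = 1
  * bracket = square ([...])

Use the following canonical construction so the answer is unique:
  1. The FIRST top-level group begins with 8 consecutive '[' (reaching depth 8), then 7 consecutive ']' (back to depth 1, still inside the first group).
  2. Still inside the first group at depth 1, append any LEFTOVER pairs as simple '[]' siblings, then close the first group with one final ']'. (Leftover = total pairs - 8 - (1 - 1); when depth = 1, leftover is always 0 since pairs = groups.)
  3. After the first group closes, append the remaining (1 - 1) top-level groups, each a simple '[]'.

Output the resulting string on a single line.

Spec: pairs=11 depth=8 groups=1
Leftover pairs = 11 - 8 - (1-1) = 3
First group: deep chain of depth 8 + 3 sibling pairs
Remaining 0 groups: simple '[]' each

Answer: [[[[[[[[]]]]]]][][][]]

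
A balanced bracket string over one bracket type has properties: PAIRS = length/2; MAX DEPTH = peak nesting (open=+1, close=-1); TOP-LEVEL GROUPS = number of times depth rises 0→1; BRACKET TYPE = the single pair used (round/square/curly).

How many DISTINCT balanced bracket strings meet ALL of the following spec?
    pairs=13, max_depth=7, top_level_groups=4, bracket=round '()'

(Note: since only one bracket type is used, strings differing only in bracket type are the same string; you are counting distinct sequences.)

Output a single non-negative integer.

Spec: pairs=13 depth=7 groups=4
Count(depth <= 7) = 89764
Count(depth <= 6) = 86716
Count(depth == 7) = 89764 - 86716 = 3048

Answer: 3048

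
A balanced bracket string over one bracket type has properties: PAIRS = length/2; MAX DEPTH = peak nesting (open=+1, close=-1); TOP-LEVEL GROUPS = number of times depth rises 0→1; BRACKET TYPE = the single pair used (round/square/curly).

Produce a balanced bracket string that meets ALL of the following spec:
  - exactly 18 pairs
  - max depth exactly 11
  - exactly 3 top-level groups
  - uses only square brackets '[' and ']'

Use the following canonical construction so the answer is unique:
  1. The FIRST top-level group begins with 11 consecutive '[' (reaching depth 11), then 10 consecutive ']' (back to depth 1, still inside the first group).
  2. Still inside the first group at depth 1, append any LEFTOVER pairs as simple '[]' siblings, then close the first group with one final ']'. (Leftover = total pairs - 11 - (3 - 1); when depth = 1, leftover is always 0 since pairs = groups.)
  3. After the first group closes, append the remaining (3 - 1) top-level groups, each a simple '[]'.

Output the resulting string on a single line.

Answer: [[[[[[[[[[[]]]]]]]]]][][][][][]][][]

Derivation:
Spec: pairs=18 depth=11 groups=3
Leftover pairs = 18 - 11 - (3-1) = 5
First group: deep chain of depth 11 + 5 sibling pairs
Remaining 2 groups: simple '[]' each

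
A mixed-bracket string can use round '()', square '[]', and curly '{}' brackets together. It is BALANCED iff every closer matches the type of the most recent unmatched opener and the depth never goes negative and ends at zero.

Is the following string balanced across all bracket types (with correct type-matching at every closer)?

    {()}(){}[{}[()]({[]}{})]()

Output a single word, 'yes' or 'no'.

pos 0: push '{'; stack = {
pos 1: push '('; stack = {(
pos 2: ')' matches '('; pop; stack = {
pos 3: '}' matches '{'; pop; stack = (empty)
pos 4: push '('; stack = (
pos 5: ')' matches '('; pop; stack = (empty)
pos 6: push '{'; stack = {
pos 7: '}' matches '{'; pop; stack = (empty)
pos 8: push '['; stack = [
pos 9: push '{'; stack = [{
pos 10: '}' matches '{'; pop; stack = [
pos 11: push '['; stack = [[
pos 12: push '('; stack = [[(
pos 13: ')' matches '('; pop; stack = [[
pos 14: ']' matches '['; pop; stack = [
pos 15: push '('; stack = [(
pos 16: push '{'; stack = [({
pos 17: push '['; stack = [({[
pos 18: ']' matches '['; pop; stack = [({
pos 19: '}' matches '{'; pop; stack = [(
pos 20: push '{'; stack = [({
pos 21: '}' matches '{'; pop; stack = [(
pos 22: ')' matches '('; pop; stack = [
pos 23: ']' matches '['; pop; stack = (empty)
pos 24: push '('; stack = (
pos 25: ')' matches '('; pop; stack = (empty)
end: stack empty → VALID
Verdict: properly nested → yes

Answer: yes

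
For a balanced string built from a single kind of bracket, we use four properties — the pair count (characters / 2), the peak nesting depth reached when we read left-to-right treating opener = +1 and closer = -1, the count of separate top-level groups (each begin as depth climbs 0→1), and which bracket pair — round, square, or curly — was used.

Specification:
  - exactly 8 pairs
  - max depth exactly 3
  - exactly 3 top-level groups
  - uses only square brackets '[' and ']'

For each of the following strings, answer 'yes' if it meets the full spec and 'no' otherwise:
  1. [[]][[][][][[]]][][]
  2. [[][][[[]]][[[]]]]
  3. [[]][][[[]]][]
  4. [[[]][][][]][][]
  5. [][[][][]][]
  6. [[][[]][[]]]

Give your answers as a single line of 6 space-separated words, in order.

String 1 '[[]][[][][][[]]][][]': depth seq [1 2 1 0 1 2 1 2 1 2 1 2 3 2 1 0 1 0 1 0]
  -> pairs=10 depth=3 groups=4 -> no
String 2 '[[][][[[]]][[[]]]]': depth seq [1 2 1 2 1 2 3 4 3 2 1 2 3 4 3 2 1 0]
  -> pairs=9 depth=4 groups=1 -> no
String 3 '[[]][][[[]]][]': depth seq [1 2 1 0 1 0 1 2 3 2 1 0 1 0]
  -> pairs=7 depth=3 groups=4 -> no
String 4 '[[[]][][][]][][]': depth seq [1 2 3 2 1 2 1 2 1 2 1 0 1 0 1 0]
  -> pairs=8 depth=3 groups=3 -> yes
String 5 '[][[][][]][]': depth seq [1 0 1 2 1 2 1 2 1 0 1 0]
  -> pairs=6 depth=2 groups=3 -> no
String 6 '[[][[]][[]]]': depth seq [1 2 1 2 3 2 1 2 3 2 1 0]
  -> pairs=6 depth=3 groups=1 -> no

Answer: no no no yes no no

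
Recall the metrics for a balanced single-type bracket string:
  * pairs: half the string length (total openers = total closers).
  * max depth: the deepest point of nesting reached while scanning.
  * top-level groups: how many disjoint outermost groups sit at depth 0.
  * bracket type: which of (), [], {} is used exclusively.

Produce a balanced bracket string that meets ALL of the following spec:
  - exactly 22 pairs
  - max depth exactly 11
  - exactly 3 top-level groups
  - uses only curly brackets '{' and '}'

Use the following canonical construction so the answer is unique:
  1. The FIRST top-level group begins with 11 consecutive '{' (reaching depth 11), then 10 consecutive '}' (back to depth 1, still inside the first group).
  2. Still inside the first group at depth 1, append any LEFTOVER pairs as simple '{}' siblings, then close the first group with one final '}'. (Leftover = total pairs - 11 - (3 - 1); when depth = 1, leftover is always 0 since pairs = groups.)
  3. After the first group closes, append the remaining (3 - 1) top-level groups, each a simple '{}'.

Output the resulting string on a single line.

Answer: {{{{{{{{{{{}}}}}}}}}}{}{}{}{}{}{}{}{}{}}{}{}

Derivation:
Spec: pairs=22 depth=11 groups=3
Leftover pairs = 22 - 11 - (3-1) = 9
First group: deep chain of depth 11 + 9 sibling pairs
Remaining 2 groups: simple '{}' each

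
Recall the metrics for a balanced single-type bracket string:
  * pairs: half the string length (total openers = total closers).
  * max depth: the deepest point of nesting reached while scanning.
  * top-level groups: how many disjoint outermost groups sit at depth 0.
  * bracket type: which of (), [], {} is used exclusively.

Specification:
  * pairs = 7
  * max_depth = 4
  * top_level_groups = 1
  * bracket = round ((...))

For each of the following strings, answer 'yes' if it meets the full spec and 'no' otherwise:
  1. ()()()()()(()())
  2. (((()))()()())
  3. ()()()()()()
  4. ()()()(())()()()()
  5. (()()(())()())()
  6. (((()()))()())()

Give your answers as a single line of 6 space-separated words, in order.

String 1 '()()()()()(()())': depth seq [1 0 1 0 1 0 1 0 1 0 1 2 1 2 1 0]
  -> pairs=8 depth=2 groups=6 -> no
String 2 '(((()))()()())': depth seq [1 2 3 4 3 2 1 2 1 2 1 2 1 0]
  -> pairs=7 depth=4 groups=1 -> yes
String 3 '()()()()()()': depth seq [1 0 1 0 1 0 1 0 1 0 1 0]
  -> pairs=6 depth=1 groups=6 -> no
String 4 '()()()(())()()()()': depth seq [1 0 1 0 1 0 1 2 1 0 1 0 1 0 1 0 1 0]
  -> pairs=9 depth=2 groups=8 -> no
String 5 '(()()(())()())()': depth seq [1 2 1 2 1 2 3 2 1 2 1 2 1 0 1 0]
  -> pairs=8 depth=3 groups=2 -> no
String 6 '(((()()))()())()': depth seq [1 2 3 4 3 4 3 2 1 2 1 2 1 0 1 0]
  -> pairs=8 depth=4 groups=2 -> no

Answer: no yes no no no no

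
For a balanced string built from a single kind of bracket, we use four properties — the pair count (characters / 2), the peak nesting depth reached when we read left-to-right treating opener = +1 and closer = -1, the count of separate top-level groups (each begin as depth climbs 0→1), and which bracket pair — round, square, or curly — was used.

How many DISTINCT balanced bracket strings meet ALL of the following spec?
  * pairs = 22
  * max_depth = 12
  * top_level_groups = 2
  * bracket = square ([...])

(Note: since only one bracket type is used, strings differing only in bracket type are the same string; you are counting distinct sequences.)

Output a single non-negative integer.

Spec: pairs=22 depth=12 groups=2
Count(depth <= 12) = 24356105514
Count(depth <= 11) = 24102808990
Count(depth == 12) = 24356105514 - 24102808990 = 253296524

Answer: 253296524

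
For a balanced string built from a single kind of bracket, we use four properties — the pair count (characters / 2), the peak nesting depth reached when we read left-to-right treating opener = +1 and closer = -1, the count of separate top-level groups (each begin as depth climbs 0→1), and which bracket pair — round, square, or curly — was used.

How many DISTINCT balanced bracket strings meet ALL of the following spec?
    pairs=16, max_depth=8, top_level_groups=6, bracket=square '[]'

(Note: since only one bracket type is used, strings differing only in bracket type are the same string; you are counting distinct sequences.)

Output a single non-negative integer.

Spec: pairs=16 depth=8 groups=6
Count(depth <= 8) = 1224279
Count(depth <= 7) = 1215435
Count(depth == 8) = 1224279 - 1215435 = 8844

Answer: 8844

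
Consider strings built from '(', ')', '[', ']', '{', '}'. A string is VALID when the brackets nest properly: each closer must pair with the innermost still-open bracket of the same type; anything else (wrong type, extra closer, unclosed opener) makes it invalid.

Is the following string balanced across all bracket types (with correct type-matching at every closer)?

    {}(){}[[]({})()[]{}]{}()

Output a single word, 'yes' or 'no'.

Answer: yes

Derivation:
pos 0: push '{'; stack = {
pos 1: '}' matches '{'; pop; stack = (empty)
pos 2: push '('; stack = (
pos 3: ')' matches '('; pop; stack = (empty)
pos 4: push '{'; stack = {
pos 5: '}' matches '{'; pop; stack = (empty)
pos 6: push '['; stack = [
pos 7: push '['; stack = [[
pos 8: ']' matches '['; pop; stack = [
pos 9: push '('; stack = [(
pos 10: push '{'; stack = [({
pos 11: '}' matches '{'; pop; stack = [(
pos 12: ')' matches '('; pop; stack = [
pos 13: push '('; stack = [(
pos 14: ')' matches '('; pop; stack = [
pos 15: push '['; stack = [[
pos 16: ']' matches '['; pop; stack = [
pos 17: push '{'; stack = [{
pos 18: '}' matches '{'; pop; stack = [
pos 19: ']' matches '['; pop; stack = (empty)
pos 20: push '{'; stack = {
pos 21: '}' matches '{'; pop; stack = (empty)
pos 22: push '('; stack = (
pos 23: ')' matches '('; pop; stack = (empty)
end: stack empty → VALID
Verdict: properly nested → yes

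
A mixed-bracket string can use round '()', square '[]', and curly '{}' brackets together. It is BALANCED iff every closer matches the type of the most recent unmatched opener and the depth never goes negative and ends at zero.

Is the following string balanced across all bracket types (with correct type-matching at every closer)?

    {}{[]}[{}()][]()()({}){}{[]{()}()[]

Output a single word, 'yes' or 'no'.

Answer: no

Derivation:
pos 0: push '{'; stack = {
pos 1: '}' matches '{'; pop; stack = (empty)
pos 2: push '{'; stack = {
pos 3: push '['; stack = {[
pos 4: ']' matches '['; pop; stack = {
pos 5: '}' matches '{'; pop; stack = (empty)
pos 6: push '['; stack = [
pos 7: push '{'; stack = [{
pos 8: '}' matches '{'; pop; stack = [
pos 9: push '('; stack = [(
pos 10: ')' matches '('; pop; stack = [
pos 11: ']' matches '['; pop; stack = (empty)
pos 12: push '['; stack = [
pos 13: ']' matches '['; pop; stack = (empty)
pos 14: push '('; stack = (
pos 15: ')' matches '('; pop; stack = (empty)
pos 16: push '('; stack = (
pos 17: ')' matches '('; pop; stack = (empty)
pos 18: push '('; stack = (
pos 19: push '{'; stack = ({
pos 20: '}' matches '{'; pop; stack = (
pos 21: ')' matches '('; pop; stack = (empty)
pos 22: push '{'; stack = {
pos 23: '}' matches '{'; pop; stack = (empty)
pos 24: push '{'; stack = {
pos 25: push '['; stack = {[
pos 26: ']' matches '['; pop; stack = {
pos 27: push '{'; stack = {{
pos 28: push '('; stack = {{(
pos 29: ')' matches '('; pop; stack = {{
pos 30: '}' matches '{'; pop; stack = {
pos 31: push '('; stack = {(
pos 32: ')' matches '('; pop; stack = {
pos 33: push '['; stack = {[
pos 34: ']' matches '['; pop; stack = {
end: stack still non-empty ({) → INVALID
Verdict: unclosed openers at end: { → no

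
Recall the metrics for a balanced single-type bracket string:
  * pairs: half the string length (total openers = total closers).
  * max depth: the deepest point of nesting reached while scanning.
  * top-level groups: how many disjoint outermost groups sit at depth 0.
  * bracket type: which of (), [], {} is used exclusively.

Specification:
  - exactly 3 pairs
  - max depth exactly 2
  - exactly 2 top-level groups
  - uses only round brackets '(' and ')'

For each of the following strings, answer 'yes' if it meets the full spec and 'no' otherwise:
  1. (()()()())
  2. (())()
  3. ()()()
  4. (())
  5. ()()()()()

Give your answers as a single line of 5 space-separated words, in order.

String 1 '(()()()())': depth seq [1 2 1 2 1 2 1 2 1 0]
  -> pairs=5 depth=2 groups=1 -> no
String 2 '(())()': depth seq [1 2 1 0 1 0]
  -> pairs=3 depth=2 groups=2 -> yes
String 3 '()()()': depth seq [1 0 1 0 1 0]
  -> pairs=3 depth=1 groups=3 -> no
String 4 '(())': depth seq [1 2 1 0]
  -> pairs=2 depth=2 groups=1 -> no
String 5 '()()()()()': depth seq [1 0 1 0 1 0 1 0 1 0]
  -> pairs=5 depth=1 groups=5 -> no

Answer: no yes no no no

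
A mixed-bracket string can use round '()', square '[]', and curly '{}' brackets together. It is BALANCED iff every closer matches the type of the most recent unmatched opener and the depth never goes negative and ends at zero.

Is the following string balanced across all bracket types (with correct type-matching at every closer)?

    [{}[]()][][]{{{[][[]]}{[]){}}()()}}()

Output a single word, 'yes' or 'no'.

pos 0: push '['; stack = [
pos 1: push '{'; stack = [{
pos 2: '}' matches '{'; pop; stack = [
pos 3: push '['; stack = [[
pos 4: ']' matches '['; pop; stack = [
pos 5: push '('; stack = [(
pos 6: ')' matches '('; pop; stack = [
pos 7: ']' matches '['; pop; stack = (empty)
pos 8: push '['; stack = [
pos 9: ']' matches '['; pop; stack = (empty)
pos 10: push '['; stack = [
pos 11: ']' matches '['; pop; stack = (empty)
pos 12: push '{'; stack = {
pos 13: push '{'; stack = {{
pos 14: push '{'; stack = {{{
pos 15: push '['; stack = {{{[
pos 16: ']' matches '['; pop; stack = {{{
pos 17: push '['; stack = {{{[
pos 18: push '['; stack = {{{[[
pos 19: ']' matches '['; pop; stack = {{{[
pos 20: ']' matches '['; pop; stack = {{{
pos 21: '}' matches '{'; pop; stack = {{
pos 22: push '{'; stack = {{{
pos 23: push '['; stack = {{{[
pos 24: ']' matches '['; pop; stack = {{{
pos 25: saw closer ')' but top of stack is '{' (expected '}') → INVALID
Verdict: type mismatch at position 25: ')' closes '{' → no

Answer: no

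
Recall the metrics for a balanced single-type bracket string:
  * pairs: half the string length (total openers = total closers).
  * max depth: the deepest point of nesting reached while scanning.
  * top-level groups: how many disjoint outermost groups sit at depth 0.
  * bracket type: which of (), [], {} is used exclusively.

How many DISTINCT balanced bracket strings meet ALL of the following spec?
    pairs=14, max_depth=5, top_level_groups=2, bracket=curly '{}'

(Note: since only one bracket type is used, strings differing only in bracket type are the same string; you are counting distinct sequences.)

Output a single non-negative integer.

Answer: 232297

Derivation:
Spec: pairs=14 depth=5 groups=2
Count(depth <= 5) = 383822
Count(depth <= 4) = 151525
Count(depth == 5) = 383822 - 151525 = 232297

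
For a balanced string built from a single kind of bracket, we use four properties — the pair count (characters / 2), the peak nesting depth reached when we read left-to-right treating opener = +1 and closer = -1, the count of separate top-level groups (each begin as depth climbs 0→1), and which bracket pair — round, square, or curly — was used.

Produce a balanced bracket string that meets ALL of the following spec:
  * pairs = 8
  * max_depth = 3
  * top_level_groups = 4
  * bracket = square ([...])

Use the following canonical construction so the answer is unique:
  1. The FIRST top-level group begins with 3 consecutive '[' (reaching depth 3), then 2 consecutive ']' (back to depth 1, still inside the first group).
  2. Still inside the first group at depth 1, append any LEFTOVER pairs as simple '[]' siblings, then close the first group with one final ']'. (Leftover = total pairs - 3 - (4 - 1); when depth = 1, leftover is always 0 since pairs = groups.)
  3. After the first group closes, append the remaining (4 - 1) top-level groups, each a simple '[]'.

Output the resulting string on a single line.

Spec: pairs=8 depth=3 groups=4
Leftover pairs = 8 - 3 - (4-1) = 2
First group: deep chain of depth 3 + 2 sibling pairs
Remaining 3 groups: simple '[]' each

Answer: [[[]][][]][][][]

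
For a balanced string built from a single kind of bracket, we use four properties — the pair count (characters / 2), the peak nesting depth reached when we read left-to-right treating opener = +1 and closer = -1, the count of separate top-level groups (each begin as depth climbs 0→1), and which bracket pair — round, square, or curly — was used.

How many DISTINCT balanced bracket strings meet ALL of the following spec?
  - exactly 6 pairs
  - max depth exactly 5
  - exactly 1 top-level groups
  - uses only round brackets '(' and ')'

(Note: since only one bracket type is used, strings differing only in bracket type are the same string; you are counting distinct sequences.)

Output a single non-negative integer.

Answer: 7

Derivation:
Spec: pairs=6 depth=5 groups=1
Count(depth <= 5) = 41
Count(depth <= 4) = 34
Count(depth == 5) = 41 - 34 = 7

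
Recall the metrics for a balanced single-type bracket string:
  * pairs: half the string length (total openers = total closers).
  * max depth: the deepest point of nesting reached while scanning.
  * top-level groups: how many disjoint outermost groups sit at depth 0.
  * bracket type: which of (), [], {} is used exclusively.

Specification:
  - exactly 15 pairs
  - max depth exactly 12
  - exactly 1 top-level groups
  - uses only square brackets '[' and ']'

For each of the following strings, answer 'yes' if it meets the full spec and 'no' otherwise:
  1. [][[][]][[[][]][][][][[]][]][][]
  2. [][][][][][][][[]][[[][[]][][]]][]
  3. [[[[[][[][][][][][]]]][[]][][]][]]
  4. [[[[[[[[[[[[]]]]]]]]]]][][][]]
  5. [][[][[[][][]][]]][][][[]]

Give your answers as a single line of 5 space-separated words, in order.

Answer: no no no yes no

Derivation:
String 1 '[][[][]][[[][]][][][][[]][]][][]': depth seq [1 0 1 2 1 2 1 0 1 2 3 2 3 2 1 2 1 2 1 2 1 2 3 2 1 2 1 0 1 0 1 0]
  -> pairs=16 depth=3 groups=5 -> no
String 2 '[][][][][][][][[]][[[][[]][][]]][]': depth seq [1 0 1 0 1 0 1 0 1 0 1 0 1 0 1 2 1 0 1 2 3 2 3 4 3 2 3 2 3 2 1 0 1 0]
  -> pairs=17 depth=4 groups=10 -> no
String 3 '[[[[[][[][][][][][]]]][[]][][]][]]': depth seq [1 2 3 4 5 4 5 6 5 6 5 6 5 6 5 6 5 6 5 4 3 2 3 4 3 2 3 2 3 2 1 2 1 0]
  -> pairs=17 depth=6 groups=1 -> no
String 4 '[[[[[[[[[[[[]]]]]]]]]]][][][]]': depth seq [1 2 3 4 5 6 7 8 9 10 11 12 11 10 9 8 7 6 5 4 3 2 1 2 1 2 1 2 1 0]
  -> pairs=15 depth=12 groups=1 -> yes
String 5 '[][[][[[][][]][]]][][][[]]': depth seq [1 0 1 2 1 2 3 4 3 4 3 4 3 2 3 2 1 0 1 0 1 0 1 2 1 0]
  -> pairs=13 depth=4 groups=5 -> no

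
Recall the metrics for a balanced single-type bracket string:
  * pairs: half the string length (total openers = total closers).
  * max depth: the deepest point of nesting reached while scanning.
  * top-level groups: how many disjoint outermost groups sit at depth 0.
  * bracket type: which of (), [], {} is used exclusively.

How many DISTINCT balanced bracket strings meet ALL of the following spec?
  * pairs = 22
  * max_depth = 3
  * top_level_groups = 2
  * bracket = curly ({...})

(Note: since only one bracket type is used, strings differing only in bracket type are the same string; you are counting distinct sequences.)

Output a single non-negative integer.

Spec: pairs=22 depth=3 groups=2
Count(depth <= 3) = 6029312
Count(depth <= 2) = 21
Count(depth == 3) = 6029312 - 21 = 6029291

Answer: 6029291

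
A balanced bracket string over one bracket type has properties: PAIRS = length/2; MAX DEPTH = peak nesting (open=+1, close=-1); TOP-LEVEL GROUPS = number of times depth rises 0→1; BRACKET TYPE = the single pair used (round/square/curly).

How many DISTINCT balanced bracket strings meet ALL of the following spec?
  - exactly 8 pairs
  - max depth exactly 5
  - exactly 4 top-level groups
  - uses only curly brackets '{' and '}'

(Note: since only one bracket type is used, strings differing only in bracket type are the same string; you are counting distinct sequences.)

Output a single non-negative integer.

Answer: 4

Derivation:
Spec: pairs=8 depth=5 groups=4
Count(depth <= 5) = 165
Count(depth <= 4) = 161
Count(depth == 5) = 165 - 161 = 4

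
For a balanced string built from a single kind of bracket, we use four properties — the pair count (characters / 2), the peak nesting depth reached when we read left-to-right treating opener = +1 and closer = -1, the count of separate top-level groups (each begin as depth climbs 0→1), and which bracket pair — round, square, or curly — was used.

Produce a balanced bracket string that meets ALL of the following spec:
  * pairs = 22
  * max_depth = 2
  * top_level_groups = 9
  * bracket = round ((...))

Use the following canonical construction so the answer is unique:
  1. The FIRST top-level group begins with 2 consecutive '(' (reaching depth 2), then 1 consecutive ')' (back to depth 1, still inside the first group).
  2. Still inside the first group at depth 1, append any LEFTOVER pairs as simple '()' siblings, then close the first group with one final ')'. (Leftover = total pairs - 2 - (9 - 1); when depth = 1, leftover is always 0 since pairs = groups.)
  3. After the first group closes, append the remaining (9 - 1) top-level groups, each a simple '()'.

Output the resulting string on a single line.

Spec: pairs=22 depth=2 groups=9
Leftover pairs = 22 - 2 - (9-1) = 12
First group: deep chain of depth 2 + 12 sibling pairs
Remaining 8 groups: simple '()' each

Answer: (()()()()()()()()()()()()())()()()()()()()()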